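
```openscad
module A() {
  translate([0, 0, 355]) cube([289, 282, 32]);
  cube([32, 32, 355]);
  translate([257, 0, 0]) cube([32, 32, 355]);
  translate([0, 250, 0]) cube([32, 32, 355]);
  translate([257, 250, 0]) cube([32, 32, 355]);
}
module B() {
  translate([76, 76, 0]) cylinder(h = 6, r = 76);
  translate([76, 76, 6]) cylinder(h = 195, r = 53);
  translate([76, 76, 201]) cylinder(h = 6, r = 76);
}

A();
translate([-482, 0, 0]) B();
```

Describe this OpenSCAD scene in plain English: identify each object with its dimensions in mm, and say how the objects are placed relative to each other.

A is a simple wooden stool: a rectangular seat 289 mm (x) by 282 mm (y), 32 mm thick, top face at z = 387 mm, on four square legs, each 32×32 mm in cross-section. The legs rest on z = 0, each flush with a corner of the seat.

B is a spool: two coaxial disc flanges of radius 76 mm and thickness 6 mm, joined by a core cylinder of radius 53 mm and height 195 mm. The lower flange rests on z = 0 and the three cylinders share a vertical axis.

The spool is on the floor beside the stool on its −x side.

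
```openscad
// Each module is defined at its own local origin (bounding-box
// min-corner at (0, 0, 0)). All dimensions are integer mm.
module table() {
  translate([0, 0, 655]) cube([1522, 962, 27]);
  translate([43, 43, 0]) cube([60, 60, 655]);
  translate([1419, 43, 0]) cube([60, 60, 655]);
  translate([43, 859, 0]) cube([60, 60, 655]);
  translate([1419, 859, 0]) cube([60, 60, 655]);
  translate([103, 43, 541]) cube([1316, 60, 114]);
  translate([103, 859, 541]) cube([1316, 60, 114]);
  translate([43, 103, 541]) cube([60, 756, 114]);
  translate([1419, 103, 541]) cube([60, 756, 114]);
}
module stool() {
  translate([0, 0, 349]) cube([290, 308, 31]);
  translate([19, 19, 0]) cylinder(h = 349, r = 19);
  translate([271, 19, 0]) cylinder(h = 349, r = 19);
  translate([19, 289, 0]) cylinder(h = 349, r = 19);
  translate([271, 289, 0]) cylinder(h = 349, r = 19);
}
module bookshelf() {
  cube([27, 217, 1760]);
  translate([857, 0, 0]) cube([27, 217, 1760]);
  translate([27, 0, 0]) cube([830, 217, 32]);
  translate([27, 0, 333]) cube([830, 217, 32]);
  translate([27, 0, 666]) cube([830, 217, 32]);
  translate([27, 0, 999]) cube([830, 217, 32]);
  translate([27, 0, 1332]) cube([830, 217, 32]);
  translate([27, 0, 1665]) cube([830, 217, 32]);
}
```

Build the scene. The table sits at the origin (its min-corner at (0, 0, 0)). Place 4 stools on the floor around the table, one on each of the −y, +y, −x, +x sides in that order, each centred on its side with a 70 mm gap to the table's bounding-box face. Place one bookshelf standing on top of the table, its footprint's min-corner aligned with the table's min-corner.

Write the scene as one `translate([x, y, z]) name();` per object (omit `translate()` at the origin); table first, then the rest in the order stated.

table();
translate([616, -378, 0]) stool();
translate([616, 1032, 0]) stool();
translate([-360, 327, 0]) stool();
translate([1592, 327, 0]) stool();
translate([0, 0, 682]) bookshelf();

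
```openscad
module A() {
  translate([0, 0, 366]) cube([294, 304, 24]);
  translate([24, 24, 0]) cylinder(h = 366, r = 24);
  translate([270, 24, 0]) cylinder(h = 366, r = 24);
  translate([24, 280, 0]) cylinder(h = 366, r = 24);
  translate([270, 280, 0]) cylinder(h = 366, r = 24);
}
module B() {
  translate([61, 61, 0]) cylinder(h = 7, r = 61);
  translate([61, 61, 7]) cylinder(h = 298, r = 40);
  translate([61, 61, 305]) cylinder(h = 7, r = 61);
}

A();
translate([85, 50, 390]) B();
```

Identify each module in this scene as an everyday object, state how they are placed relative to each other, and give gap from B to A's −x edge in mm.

The spool's min-x is at 85; the stool's min-x is 0; gap = 85 mm.

A is a stool. B is a spool. The spool is on top of the stool. The gap from the spool to the stool's −x edge is 85 mm.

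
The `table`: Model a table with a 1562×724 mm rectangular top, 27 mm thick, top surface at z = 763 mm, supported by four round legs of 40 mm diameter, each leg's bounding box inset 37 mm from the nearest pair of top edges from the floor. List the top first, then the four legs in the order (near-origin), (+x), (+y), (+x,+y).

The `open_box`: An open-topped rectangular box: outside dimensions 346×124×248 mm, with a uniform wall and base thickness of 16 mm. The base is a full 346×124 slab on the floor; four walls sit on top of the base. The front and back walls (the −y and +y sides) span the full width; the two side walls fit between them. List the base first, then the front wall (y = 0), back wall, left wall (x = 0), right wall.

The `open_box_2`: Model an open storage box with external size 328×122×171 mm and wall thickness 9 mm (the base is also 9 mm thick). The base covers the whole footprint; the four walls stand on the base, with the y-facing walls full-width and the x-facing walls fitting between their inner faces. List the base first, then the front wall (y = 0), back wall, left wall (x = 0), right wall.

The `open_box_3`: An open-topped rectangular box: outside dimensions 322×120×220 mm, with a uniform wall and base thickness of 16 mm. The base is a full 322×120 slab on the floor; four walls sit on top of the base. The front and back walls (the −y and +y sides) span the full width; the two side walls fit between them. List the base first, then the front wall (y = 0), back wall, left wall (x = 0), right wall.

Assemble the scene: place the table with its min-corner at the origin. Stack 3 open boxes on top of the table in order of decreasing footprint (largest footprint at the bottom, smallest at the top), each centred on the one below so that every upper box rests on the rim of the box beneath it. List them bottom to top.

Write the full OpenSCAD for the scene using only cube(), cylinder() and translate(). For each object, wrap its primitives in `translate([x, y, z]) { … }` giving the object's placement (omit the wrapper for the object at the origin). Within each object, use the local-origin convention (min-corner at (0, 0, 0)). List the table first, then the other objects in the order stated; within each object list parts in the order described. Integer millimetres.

translate([0, 0, 736]) cube([1562, 724, 27]);
translate([57, 57, 0]) cylinder(h = 736, r = 20);
translate([1505, 57, 0]) cylinder(h = 736, r = 20);
translate([57, 667, 0]) cylinder(h = 736, r = 20);
translate([1505, 667, 0]) cylinder(h = 736, r = 20);
translate([608, 300, 763]) {
  cube([346, 124, 16]);
  translate([0, 0, 16]) cube([346, 16, 232]);
  translate([0, 108, 16]) cube([346, 16, 232]);
  translate([0, 16, 16]) cube([16, 92, 232]);
  translate([330, 16, 16]) cube([16, 92, 232]);
}
translate([617, 301, 1011]) {
  cube([328, 122, 9]);
  translate([0, 0, 9]) cube([328, 9, 162]);
  translate([0, 113, 9]) cube([328, 9, 162]);
  translate([0, 9, 9]) cube([9, 104, 162]);
  translate([319, 9, 9]) cube([9, 104, 162]);
}
translate([620, 302, 1182]) {
  cube([322, 120, 16]);
  translate([0, 0, 16]) cube([322, 16, 204]);
  translate([0, 104, 16]) cube([322, 16, 204]);
  translate([0, 16, 16]) cube([16, 88, 204]);
  translate([306, 16, 16]) cube([16, 88, 204]);
}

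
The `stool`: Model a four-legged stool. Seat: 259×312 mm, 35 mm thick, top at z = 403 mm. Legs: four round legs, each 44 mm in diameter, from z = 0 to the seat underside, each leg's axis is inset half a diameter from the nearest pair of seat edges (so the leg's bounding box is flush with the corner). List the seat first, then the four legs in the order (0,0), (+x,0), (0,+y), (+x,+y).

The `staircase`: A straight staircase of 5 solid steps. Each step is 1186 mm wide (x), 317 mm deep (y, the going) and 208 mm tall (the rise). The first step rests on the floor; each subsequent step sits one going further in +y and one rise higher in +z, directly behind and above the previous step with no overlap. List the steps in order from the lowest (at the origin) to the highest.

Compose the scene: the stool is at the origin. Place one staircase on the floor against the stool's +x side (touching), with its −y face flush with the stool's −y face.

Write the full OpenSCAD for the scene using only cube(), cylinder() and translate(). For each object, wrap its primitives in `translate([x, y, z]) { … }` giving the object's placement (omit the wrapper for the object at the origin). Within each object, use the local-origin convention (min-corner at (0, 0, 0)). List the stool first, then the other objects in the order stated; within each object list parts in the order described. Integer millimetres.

translate([0, 0, 368]) cube([259, 312, 35]);
translate([22, 22, 0]) cylinder(h = 368, r = 22);
translate([237, 22, 0]) cylinder(h = 368, r = 22);
translate([22, 290, 0]) cylinder(h = 368, r = 22);
translate([237, 290, 0]) cylinder(h = 368, r = 22);
translate([259, 0, 0]) {
  cube([1186, 317, 208]);
  translate([0, 317, 208]) cube([1186, 317, 208]);
  translate([0, 634, 416]) cube([1186, 317, 208]);
  translate([0, 951, 624]) cube([1186, 317, 208]);
  translate([0, 1268, 832]) cube([1186, 317, 208]);
}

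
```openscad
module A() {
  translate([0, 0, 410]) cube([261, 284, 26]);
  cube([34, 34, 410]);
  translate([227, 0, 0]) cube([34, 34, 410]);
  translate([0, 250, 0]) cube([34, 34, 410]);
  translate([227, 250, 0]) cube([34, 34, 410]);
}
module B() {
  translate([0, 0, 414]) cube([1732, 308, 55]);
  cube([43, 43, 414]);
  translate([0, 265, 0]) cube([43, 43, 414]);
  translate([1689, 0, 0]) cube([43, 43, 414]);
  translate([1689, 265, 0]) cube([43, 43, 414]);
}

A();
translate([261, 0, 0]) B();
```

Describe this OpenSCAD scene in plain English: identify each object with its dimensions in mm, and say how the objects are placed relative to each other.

A is a four-legged stool. The seat is a 261×284×26 mm slab whose top surface is at z = 436 mm; four square legs, each 34×34 mm in cross-section, run from the floor (z = 0) to the underside of the seat, each flush with a corner of the seat.

B is a long wooden bench with a 1732 mm (x) × 308 mm (y) seat, 55 mm thick, its top surface 469 mm above the floor. Four 43 mm square legs at the seat corners, flush with the edges, run from z = 0 to the seat underside.

The bench is against the stool's +x side, with their −y faces flush.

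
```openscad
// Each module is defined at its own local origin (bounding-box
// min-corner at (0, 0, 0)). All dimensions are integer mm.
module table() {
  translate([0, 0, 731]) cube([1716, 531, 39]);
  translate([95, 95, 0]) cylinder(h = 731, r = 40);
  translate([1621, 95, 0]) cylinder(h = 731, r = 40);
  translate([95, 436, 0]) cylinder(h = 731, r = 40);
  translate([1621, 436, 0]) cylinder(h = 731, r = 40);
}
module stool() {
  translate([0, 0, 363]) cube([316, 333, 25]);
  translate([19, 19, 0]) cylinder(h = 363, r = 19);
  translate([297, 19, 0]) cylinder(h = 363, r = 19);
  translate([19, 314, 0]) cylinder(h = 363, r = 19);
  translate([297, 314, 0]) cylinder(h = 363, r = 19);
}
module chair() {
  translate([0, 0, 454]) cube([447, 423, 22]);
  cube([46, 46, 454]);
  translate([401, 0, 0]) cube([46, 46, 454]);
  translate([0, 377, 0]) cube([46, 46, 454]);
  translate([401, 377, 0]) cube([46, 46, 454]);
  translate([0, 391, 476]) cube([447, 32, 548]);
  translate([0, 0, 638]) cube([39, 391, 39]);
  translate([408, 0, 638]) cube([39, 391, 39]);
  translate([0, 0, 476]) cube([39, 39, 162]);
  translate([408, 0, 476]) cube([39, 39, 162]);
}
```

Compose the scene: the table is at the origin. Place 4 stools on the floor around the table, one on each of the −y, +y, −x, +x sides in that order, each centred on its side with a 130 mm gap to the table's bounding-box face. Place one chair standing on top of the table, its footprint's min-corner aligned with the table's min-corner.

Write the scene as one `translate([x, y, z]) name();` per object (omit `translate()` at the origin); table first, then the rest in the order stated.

table();
translate([700, -463, 0]) stool();
translate([700, 661, 0]) stool();
translate([-446, 99, 0]) stool();
translate([1846, 99, 0]) stool();
translate([0, 0, 770]) chair();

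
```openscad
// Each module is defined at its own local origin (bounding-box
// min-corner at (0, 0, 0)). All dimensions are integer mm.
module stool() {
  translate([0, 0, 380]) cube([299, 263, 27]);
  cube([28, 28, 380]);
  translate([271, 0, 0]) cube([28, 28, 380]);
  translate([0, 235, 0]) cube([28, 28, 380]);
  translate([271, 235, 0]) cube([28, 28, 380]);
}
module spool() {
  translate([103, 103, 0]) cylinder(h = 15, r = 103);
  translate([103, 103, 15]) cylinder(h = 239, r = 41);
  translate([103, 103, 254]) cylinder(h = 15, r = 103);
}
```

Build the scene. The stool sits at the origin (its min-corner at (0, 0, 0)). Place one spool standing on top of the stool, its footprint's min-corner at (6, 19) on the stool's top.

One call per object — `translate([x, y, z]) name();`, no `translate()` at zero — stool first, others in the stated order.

stool();
translate([6, 19, 407]) spool();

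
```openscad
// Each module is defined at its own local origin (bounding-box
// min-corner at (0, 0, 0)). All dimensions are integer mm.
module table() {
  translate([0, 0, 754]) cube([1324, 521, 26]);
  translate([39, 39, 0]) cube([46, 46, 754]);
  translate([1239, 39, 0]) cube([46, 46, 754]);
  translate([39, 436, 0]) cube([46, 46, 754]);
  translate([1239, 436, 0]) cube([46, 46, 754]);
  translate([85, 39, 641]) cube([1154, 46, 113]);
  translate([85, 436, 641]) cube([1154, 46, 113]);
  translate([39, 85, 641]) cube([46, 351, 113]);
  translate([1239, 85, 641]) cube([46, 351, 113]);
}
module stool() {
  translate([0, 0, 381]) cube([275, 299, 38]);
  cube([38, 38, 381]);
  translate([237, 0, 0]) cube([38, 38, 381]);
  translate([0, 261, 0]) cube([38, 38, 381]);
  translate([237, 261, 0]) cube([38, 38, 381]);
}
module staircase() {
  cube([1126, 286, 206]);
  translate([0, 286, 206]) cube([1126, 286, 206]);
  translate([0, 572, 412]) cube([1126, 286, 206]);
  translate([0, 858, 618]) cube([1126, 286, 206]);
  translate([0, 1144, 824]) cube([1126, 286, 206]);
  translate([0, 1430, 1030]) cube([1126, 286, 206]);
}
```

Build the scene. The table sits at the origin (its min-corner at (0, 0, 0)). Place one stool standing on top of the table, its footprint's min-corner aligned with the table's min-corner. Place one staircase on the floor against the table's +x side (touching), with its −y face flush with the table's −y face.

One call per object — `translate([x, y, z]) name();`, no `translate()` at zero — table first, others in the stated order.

table();
translate([0, 0, 780]) stool();
translate([1324, 0, 0]) staircase();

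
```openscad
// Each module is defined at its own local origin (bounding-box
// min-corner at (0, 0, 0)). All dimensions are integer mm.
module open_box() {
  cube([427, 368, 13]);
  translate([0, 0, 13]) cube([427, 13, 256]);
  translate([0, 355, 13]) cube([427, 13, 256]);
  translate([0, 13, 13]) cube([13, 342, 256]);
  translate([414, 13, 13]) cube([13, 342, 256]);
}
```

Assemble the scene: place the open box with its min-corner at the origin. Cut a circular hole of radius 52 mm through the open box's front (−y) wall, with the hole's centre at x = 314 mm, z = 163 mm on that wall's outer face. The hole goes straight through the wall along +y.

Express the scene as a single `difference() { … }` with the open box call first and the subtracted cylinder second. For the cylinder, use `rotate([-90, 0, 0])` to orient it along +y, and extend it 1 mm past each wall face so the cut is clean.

difference() {
  open_box();
  translate([314, -1, 163]) rotate([-90, 0, 0]) cylinder(h = 15, r = 52);
}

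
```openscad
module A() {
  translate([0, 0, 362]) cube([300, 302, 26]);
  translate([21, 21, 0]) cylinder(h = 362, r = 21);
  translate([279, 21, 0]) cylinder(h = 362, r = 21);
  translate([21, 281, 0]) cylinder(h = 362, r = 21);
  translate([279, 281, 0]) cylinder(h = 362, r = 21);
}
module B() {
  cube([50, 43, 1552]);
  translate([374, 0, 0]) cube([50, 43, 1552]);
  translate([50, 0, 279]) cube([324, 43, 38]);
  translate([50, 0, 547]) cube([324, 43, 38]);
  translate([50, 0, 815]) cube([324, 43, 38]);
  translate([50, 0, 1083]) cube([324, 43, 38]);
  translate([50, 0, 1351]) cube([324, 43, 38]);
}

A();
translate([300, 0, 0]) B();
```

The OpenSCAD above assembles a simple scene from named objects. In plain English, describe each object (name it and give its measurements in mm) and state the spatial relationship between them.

A is a simple wooden stool: a rectangular seat 300 mm (x) by 302 mm (y), 26 mm thick, top face at z = 388 mm, on four round legs, each 42 mm in diameter. The legs rest on z = 0, each leg's axis is inset half a diameter from the nearest pair of seat edges (so the leg's bounding box is flush with the corner).

B is a wooden ladder with two side rails of 50×43 mm section and 1552 mm height, set 424 mm apart overall. Between them run 5 rectangular rungs (43 mm deep, 38 mm thick), front faces flush with the rails' −y face. The bottom of the first rung is 279 mm above the floor and each subsequent rung is 268 mm higher than the one below.

The ladder is against the stool's +x side, with their −y faces flush.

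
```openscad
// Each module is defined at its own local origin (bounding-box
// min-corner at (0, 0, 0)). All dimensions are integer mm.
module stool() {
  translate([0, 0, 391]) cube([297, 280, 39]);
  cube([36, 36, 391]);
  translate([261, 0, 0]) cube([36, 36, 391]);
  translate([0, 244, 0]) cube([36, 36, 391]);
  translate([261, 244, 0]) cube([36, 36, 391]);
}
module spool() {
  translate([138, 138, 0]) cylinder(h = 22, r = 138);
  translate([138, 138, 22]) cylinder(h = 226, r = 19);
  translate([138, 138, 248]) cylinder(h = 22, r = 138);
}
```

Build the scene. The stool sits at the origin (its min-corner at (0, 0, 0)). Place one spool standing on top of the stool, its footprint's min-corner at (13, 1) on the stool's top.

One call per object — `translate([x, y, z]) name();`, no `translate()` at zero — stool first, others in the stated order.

stool();
translate([13, 1, 430]) spool();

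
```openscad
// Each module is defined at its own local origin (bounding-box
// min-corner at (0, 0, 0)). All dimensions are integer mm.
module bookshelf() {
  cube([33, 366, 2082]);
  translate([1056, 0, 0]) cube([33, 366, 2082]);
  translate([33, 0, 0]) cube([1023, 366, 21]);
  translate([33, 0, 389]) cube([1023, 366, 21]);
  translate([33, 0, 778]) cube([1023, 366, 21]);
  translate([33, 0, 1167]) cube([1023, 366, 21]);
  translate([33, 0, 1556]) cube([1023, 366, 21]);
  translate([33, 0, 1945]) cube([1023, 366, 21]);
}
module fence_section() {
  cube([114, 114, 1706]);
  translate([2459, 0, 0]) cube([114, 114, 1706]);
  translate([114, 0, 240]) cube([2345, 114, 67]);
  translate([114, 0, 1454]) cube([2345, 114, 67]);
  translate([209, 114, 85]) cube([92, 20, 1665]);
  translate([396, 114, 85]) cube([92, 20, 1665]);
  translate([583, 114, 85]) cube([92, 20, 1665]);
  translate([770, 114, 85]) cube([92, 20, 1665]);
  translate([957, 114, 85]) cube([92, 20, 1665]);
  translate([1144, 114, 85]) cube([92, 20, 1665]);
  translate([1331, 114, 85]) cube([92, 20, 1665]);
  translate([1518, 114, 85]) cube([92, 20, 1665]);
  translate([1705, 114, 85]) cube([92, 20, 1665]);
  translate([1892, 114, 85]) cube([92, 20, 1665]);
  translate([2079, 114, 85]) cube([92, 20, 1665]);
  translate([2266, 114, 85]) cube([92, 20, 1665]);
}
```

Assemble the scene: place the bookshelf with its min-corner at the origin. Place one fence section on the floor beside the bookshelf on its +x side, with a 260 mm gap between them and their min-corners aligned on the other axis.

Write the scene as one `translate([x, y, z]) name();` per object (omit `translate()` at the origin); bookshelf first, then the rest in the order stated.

bookshelf();
translate([1349, 0, 0]) fence_section();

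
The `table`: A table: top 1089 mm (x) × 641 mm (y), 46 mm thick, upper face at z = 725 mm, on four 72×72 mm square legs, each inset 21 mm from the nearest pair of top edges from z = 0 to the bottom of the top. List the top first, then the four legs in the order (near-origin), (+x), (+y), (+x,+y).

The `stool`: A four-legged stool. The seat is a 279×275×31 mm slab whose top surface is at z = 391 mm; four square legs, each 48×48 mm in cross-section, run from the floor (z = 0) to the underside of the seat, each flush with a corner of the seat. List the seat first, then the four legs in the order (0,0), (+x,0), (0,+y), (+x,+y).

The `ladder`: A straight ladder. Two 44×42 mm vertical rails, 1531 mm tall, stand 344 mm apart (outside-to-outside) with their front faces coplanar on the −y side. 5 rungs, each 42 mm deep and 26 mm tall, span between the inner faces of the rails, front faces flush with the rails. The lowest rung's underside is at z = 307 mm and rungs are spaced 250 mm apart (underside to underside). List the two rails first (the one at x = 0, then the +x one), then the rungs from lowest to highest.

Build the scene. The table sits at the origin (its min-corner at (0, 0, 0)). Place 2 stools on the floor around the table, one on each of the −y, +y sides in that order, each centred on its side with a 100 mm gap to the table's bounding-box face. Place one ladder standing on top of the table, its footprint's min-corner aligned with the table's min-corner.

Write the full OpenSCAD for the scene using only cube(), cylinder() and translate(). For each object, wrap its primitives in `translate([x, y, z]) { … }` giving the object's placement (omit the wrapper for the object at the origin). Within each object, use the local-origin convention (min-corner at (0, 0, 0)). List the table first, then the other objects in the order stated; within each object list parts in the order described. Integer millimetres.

translate([0, 0, 679]) cube([1089, 641, 46]);
translate([21, 21, 0]) cube([72, 72, 679]);
translate([996, 21, 0]) cube([72, 72, 679]);
translate([21, 548, 0]) cube([72, 72, 679]);
translate([996, 548, 0]) cube([72, 72, 679]);
translate([405, -375, 0]) {
  translate([0, 0, 360]) cube([279, 275, 31]);
  cube([48, 48, 360]);
  translate([231, 0, 0]) cube([48, 48, 360]);
  translate([0, 227, 0]) cube([48, 48, 360]);
  translate([231, 227, 0]) cube([48, 48, 360]);
}
translate([405, 741, 0]) {
  translate([0, 0, 360]) cube([279, 275, 31]);
  cube([48, 48, 360]);
  translate([231, 0, 0]) cube([48, 48, 360]);
  translate([0, 227, 0]) cube([48, 48, 360]);
  translate([231, 227, 0]) cube([48, 48, 360]);
}
translate([0, 0, 725]) {
  cube([44, 42, 1531]);
  translate([300, 0, 0]) cube([44, 42, 1531]);
  translate([44, 0, 307]) cube([256, 42, 26]);
  translate([44, 0, 557]) cube([256, 42, 26]);
  translate([44, 0, 807]) cube([256, 42, 26]);
  translate([44, 0, 1057]) cube([256, 42, 26]);
  translate([44, 0, 1307]) cube([256, 42, 26]);
}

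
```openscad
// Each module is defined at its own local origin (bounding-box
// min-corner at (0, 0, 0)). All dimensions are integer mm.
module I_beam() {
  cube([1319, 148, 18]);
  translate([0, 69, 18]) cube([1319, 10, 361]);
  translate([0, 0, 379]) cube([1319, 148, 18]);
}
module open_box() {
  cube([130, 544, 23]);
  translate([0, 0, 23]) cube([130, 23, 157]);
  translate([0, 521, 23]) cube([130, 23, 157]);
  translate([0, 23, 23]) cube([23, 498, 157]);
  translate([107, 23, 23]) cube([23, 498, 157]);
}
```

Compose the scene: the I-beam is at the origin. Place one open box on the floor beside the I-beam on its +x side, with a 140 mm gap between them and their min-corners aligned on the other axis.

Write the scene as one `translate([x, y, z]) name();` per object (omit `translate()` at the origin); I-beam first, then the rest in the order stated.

I_beam();
translate([1459, 0, 0]) open_box();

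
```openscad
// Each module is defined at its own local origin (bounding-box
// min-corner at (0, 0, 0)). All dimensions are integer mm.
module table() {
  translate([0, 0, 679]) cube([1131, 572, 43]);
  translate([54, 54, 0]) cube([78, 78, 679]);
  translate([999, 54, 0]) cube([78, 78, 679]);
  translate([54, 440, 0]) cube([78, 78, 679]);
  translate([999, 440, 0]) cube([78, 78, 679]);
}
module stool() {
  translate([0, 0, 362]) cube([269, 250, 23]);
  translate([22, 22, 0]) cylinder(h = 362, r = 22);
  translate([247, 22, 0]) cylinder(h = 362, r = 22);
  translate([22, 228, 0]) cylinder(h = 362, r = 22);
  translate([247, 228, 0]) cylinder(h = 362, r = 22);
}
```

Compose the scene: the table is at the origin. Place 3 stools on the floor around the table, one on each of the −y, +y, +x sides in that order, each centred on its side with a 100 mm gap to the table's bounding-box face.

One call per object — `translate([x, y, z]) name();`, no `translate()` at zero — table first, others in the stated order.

table();
translate([431, -350, 0]) stool();
translate([431, 672, 0]) stool();
translate([1231, 161, 0]) stool();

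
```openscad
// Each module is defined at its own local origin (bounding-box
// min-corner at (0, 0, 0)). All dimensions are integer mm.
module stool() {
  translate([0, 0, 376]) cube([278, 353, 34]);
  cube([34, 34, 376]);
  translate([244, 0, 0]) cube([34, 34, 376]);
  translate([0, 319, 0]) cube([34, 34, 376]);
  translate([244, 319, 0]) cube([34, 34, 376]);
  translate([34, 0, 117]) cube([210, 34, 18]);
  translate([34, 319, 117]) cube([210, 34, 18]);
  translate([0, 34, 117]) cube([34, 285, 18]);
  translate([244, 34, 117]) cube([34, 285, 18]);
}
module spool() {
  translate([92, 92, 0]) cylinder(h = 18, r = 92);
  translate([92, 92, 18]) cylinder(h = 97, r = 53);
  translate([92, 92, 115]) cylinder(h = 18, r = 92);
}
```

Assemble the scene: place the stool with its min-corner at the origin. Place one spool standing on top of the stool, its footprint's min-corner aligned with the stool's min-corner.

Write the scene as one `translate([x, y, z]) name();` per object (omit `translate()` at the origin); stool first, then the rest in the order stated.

stool();
translate([0, 0, 410]) spool();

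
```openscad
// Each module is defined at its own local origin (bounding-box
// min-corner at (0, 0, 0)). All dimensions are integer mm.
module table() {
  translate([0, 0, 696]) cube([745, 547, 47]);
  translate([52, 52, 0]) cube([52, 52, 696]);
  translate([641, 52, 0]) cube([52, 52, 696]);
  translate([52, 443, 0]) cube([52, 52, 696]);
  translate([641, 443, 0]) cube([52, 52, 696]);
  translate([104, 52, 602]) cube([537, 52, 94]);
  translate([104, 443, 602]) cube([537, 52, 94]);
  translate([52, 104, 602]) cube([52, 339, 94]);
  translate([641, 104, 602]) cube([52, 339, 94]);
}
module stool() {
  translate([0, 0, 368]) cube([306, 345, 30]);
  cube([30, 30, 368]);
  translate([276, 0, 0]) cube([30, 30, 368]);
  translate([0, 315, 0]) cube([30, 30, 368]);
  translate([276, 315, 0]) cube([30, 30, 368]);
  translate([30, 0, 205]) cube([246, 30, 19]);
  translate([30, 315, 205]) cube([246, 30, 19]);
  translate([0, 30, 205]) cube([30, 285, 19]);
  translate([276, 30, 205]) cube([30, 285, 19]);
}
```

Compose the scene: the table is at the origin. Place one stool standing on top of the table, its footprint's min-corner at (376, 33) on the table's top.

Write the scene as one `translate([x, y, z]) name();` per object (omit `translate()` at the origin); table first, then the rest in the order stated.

table();
translate([376, 33, 743]) stool();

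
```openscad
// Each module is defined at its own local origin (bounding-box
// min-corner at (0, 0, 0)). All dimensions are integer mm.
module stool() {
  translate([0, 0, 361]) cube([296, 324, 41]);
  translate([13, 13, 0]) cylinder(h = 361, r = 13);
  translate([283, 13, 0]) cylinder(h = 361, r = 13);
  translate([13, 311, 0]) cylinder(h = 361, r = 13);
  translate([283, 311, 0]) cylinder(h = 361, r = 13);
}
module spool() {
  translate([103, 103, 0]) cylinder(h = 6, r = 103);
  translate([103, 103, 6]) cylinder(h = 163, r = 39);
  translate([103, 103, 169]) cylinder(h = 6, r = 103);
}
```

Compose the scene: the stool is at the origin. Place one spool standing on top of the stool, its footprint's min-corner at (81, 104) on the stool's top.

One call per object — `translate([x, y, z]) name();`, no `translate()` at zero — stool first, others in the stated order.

stool();
translate([81, 104, 402]) spool();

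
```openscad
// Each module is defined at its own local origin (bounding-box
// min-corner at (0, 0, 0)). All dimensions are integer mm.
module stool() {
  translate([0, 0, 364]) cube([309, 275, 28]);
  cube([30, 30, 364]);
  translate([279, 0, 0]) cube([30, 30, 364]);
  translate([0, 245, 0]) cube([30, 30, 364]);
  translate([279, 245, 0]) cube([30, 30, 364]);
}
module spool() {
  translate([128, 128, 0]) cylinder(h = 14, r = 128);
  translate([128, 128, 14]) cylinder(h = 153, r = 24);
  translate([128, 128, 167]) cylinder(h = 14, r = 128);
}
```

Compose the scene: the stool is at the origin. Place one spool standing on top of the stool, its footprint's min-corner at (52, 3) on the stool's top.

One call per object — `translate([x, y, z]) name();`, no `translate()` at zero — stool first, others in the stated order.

stool();
translate([52, 3, 392]) spool();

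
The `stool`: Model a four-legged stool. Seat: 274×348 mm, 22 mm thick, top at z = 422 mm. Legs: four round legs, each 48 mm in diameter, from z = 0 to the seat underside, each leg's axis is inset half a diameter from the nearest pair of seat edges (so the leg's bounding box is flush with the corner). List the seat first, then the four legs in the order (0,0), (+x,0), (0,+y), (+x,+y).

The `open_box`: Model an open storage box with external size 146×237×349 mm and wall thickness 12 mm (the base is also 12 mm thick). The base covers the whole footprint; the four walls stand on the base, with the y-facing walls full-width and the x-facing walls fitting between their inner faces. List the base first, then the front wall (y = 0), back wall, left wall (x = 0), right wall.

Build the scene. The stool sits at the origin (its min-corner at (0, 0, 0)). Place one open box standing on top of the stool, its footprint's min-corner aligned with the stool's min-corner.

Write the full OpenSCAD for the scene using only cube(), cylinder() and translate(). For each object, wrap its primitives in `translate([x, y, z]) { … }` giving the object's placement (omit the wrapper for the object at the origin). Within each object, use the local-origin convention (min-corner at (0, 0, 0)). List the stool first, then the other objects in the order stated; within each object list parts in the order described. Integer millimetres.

translate([0, 0, 400]) cube([274, 348, 22]);
translate([24, 24, 0]) cylinder(h = 400, r = 24);
translate([250, 24, 0]) cylinder(h = 400, r = 24);
translate([24, 324, 0]) cylinder(h = 400, r = 24);
translate([250, 324, 0]) cylinder(h = 400, r = 24);
translate([0, 0, 422]) {
  cube([146, 237, 12]);
  translate([0, 0, 12]) cube([146, 12, 337]);
  translate([0, 225, 12]) cube([146, 12, 337]);
  translate([0, 12, 12]) cube([12, 213, 337]);
  translate([134, 12, 12]) cube([12, 213, 337]);
}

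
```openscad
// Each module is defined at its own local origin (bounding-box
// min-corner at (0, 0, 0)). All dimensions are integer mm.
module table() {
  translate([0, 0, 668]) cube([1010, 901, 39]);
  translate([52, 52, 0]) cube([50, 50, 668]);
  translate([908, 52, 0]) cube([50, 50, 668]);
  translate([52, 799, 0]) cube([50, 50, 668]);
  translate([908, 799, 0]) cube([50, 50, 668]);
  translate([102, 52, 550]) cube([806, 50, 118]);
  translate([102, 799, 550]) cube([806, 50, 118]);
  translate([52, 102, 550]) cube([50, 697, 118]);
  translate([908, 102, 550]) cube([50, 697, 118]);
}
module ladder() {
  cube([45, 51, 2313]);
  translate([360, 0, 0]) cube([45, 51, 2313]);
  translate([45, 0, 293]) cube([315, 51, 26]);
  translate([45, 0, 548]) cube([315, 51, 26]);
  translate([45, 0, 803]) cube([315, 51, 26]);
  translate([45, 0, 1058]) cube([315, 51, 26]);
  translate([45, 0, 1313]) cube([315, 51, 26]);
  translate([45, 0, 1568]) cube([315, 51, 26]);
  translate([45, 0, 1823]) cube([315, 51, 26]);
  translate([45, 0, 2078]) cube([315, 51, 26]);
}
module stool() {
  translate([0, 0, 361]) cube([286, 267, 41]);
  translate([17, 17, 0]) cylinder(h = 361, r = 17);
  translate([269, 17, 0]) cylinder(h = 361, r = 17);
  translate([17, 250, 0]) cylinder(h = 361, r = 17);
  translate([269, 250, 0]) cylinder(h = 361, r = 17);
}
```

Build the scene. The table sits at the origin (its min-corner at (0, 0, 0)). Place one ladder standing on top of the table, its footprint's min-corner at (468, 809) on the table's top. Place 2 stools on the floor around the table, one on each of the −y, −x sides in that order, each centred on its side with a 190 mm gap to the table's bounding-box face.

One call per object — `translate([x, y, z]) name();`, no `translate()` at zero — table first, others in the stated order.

table();
translate([468, 809, 707]) ladder();
translate([362, -457, 0]) stool();
translate([-476, 317, 0]) stool();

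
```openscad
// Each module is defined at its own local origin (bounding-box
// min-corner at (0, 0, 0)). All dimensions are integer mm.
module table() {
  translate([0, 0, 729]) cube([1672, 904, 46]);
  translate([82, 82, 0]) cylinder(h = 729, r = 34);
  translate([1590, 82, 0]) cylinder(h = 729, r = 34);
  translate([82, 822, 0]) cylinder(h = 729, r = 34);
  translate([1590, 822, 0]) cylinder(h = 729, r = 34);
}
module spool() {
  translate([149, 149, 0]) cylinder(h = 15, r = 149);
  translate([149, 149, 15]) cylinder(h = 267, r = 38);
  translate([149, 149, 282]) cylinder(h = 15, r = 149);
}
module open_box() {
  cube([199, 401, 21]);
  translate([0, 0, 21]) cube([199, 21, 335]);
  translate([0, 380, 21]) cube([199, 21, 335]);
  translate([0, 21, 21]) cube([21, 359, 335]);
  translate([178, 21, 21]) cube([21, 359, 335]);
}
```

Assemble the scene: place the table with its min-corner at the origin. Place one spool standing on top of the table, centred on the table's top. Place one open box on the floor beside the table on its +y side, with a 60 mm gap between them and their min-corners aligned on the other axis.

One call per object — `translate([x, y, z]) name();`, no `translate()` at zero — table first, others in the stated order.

table();
translate([687, 303, 775]) spool();
translate([0, 964, 0]) open_box();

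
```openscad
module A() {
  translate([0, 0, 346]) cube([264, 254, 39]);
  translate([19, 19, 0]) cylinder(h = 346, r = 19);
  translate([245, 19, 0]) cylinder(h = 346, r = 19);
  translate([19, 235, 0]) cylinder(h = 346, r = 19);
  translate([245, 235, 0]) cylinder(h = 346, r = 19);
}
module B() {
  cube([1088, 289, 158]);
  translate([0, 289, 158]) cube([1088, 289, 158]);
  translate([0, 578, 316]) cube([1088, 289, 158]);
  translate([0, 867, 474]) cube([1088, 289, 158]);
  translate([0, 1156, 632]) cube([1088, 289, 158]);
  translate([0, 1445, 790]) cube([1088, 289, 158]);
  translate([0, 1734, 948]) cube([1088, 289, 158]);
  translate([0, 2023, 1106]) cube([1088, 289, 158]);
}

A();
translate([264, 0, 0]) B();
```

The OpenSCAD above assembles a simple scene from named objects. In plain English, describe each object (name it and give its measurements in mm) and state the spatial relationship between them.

A is a simple wooden stool: a rectangular seat 264 mm (x) by 254 mm (y), 39 mm thick, top face at z = 385 mm, on four round legs, each 38 mm in diameter. The legs rest on z = 0, each leg's axis is inset half a diameter from the nearest pair of seat edges (so the leg's bounding box is flush with the corner).

B is a straight staircase of 8 solid steps. Each step is 1088 mm wide (x), 289 mm deep (y, the going) and 158 mm tall (the rise). The first step rests on the floor; each subsequent step sits one going further in +y and one rise higher in +z, directly behind and above the previous step with no overlap.

The staircase is against the stool's +x side, with their −y faces flush.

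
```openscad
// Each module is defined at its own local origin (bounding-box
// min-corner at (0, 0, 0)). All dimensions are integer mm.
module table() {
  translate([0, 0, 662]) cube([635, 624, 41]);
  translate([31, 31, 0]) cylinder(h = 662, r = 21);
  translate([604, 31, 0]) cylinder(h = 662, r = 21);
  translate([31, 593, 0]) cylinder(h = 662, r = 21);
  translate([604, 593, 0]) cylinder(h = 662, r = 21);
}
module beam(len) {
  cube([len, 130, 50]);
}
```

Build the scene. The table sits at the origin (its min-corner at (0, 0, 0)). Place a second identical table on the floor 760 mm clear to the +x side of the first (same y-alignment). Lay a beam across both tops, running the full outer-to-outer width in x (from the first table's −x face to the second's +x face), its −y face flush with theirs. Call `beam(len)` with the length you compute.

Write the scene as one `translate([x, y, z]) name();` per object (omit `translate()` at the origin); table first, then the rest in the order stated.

table();
translate([1395, 0, 0]) table();
translate([0, 0, 703]) beam(2030);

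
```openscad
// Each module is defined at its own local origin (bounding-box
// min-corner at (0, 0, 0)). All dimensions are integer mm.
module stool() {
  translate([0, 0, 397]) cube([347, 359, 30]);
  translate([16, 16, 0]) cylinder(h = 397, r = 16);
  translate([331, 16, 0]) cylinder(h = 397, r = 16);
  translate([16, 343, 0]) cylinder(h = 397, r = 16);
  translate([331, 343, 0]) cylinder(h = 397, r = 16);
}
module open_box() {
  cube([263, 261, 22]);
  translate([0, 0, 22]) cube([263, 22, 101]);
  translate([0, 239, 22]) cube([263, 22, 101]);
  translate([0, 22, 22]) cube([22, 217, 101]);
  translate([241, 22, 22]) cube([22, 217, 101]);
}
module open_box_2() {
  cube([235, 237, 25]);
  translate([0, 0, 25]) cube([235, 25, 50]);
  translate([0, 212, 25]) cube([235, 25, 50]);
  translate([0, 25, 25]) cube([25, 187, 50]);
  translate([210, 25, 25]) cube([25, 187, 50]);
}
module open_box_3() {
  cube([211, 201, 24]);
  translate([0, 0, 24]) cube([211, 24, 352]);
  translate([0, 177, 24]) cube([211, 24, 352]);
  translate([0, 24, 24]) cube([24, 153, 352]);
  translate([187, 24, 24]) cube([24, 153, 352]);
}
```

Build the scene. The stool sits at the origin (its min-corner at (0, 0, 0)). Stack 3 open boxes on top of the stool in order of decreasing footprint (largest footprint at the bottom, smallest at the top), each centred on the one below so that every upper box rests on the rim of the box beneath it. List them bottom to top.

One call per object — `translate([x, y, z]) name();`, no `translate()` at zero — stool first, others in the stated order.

stool();
translate([42, 49, 427]) open_box();
translate([56, 61, 550]) open_box_2();
translate([68, 79, 625]) open_box_3();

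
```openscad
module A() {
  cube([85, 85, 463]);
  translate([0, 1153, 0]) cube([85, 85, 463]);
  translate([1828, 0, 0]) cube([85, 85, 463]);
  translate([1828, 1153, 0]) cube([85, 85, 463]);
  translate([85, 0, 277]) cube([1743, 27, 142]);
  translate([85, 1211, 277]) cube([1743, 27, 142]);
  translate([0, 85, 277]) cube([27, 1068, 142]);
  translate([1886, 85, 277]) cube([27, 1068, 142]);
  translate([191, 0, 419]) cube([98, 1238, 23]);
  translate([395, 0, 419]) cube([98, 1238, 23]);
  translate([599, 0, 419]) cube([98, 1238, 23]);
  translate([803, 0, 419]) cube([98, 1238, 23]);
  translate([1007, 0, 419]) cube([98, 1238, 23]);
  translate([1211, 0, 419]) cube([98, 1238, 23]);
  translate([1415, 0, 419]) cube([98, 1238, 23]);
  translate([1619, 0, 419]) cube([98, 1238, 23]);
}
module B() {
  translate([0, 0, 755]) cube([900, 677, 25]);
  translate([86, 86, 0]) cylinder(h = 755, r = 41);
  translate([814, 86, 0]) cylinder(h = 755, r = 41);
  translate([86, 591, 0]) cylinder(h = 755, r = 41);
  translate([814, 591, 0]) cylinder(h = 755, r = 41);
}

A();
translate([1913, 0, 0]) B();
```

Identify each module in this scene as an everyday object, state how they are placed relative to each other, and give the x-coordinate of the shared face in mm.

The bed frame's +x face and the table's −x face are both at x = 1913 mm.

A is a bed frame. B is a table. The table is against the bed frame's +x side, with their −y faces flush. The x-coordinate of the shared face is 1913 mm.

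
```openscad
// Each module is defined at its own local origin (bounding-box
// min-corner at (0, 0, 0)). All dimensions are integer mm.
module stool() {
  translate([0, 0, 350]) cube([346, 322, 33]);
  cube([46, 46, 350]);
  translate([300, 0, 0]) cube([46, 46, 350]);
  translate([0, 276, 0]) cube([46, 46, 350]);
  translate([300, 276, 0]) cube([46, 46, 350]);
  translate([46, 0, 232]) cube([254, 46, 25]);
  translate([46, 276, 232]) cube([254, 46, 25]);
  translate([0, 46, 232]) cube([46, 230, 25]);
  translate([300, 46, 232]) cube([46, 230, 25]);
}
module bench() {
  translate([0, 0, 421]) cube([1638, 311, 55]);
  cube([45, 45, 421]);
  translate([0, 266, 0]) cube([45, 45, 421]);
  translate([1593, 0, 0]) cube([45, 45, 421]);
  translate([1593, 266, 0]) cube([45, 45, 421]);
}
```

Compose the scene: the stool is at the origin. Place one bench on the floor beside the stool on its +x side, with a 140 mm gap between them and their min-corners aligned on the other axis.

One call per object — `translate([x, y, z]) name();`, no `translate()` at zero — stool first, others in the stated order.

stool();
translate([486, 0, 0]) bench();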